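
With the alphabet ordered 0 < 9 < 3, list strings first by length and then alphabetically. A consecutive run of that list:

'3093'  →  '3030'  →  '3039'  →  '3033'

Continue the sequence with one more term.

3900

Treat 3033 as a base-3 numeral over the given alphabet and add one, carrying through any trailing 3's.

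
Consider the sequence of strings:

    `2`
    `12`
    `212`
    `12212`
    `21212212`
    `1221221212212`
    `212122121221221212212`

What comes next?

1221221212212212122121221221212212

This is a Fibonacci-style word recurrence s(k) = s(k−2)·s(k−1): e.g. 2·12 = 212.
Continuing: 1221221212212 · 212122121221221212212 gives term 8.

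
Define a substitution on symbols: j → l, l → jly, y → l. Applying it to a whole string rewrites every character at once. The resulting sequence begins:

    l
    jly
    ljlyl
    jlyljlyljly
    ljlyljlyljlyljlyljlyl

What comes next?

Replace each of the 21 characters of ljlyljlyljlyljlyljlyl in place — jly l jly l jly l jly l jly l jly l jly l jly l jly l jly l jly — and concatenate.

jlyljlyljlyljlyljlyljlyljlyljlyljlyljlyljly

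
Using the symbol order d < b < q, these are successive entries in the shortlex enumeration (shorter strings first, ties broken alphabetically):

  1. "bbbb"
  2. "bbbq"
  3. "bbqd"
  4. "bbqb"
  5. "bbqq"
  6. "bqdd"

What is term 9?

Advancing 3 positions from bqdd through bqdd → bqdb → bqdq reaches term 9.

bqbd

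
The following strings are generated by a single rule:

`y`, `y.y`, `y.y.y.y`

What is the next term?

s(k+1) = s(k)·.·s(k) — each term doubles the last with '.' between the halves.
Doubling y.y.y.y with '.' between the halves:

y.y.y.y.y.y.y.y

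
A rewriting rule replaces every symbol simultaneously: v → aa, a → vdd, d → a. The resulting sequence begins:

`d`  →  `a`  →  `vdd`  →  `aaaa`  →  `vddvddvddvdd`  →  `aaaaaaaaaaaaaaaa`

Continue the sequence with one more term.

φ(aaaaaaaaaaaaaaaa) expands symbol-by-symbol to vdd vdd vdd vdd vdd vdd vdd vdd vdd vdd vdd vdd vdd vdd vdd vdd; joining the 16 pieces gives the next term.

vddvddvddvddvddvddvddvddvddvddvddvddvddvddvddvdd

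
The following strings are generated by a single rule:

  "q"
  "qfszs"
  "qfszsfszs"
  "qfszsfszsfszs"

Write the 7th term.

qfszsfszsfszsfszsfszsfszs

Each term is the previous one with fszs appended.
From qfszsfszsfszs, 3 further steps: qfszsfszsfszs → qfszsfszsfszsfszs → qfszsfszsfszsfszsfszs → (answer).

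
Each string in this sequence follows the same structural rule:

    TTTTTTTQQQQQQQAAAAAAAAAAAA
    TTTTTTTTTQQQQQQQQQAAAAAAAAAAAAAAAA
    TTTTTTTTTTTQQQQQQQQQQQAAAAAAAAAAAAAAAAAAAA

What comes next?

Reading off run lengths: T runs 7, 9, 11; Q runs 7, 9, 11; A runs 12, 16, 20 — each is linear in n, where the shown terms are n = 3, 4, 5.
At n = 6 the blocks have lengths 13, 13, 24.

TTTTTTTTTTTTTQQQQQQQQQQQQQAAAAAAAAAAAAAAAAAAAAAAAA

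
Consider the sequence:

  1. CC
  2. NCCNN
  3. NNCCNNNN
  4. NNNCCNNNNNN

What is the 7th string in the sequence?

NNNNNNCCNNNNNNNNNNNN

s(k+1) = N·s(k)·NN, so each term gains N as a prefix and NN as a suffix.
From NNNCCNNNNNN, 3 further steps: NNNCCNNNNNN → NNNNCCNNNNNNNN → NNNNNCCNNNNNNNNNN → (answer).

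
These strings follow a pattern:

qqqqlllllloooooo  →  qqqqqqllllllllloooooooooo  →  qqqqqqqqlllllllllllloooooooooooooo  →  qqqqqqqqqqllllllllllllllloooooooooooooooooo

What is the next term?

Reading off run lengths: q runs 4, 6, 8, 10; l runs 6, 9, 12, 15; o runs 6, 10, 14, 18 — each is linear in n, where the shown terms are n = 2, 3, 4, 5.
At n = 6 the blocks have lengths 12, 18, 22.

qqqqqqqqqqqqlllllllllllllllllloooooooooooooooooooooo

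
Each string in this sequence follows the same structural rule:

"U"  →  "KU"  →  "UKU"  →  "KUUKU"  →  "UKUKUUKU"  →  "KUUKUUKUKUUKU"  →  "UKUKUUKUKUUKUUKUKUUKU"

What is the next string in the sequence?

KUUKUUKUKUUKUUKUKUUKUKUUKUUKUKUUKU

This is a Fibonacci-style word recurrence s(k) = s(k−2)·s(k−1): e.g. U·KU = UKU.
So term 8 is KUUKUUKUKUUKU·UKUKUUKUKUUKUUKUKUUKU.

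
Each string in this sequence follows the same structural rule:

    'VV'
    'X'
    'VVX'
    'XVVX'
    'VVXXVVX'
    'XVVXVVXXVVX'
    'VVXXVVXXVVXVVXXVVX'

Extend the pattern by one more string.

XVVXVVXXVVXVVXXVVXXVVXVVXXVVX

From term 3 onward, concatenate the second-to-last term with the last: VV·X = VVX, X·VVX = XVVX, …
The next term joins XVVXVVXXVVX and VVXXVVXXVVXVVXXVVX.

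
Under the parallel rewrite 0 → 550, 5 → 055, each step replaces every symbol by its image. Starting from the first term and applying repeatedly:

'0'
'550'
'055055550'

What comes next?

550055055550055055055055550

Apply φ to 055055550 symbol by symbol: 0→550, 5→055, 5→055, 0→550, 5→055, 5→055, 5→055, 5→055, 0→550; joined: 550 055 055 550 055 055 055 055 550.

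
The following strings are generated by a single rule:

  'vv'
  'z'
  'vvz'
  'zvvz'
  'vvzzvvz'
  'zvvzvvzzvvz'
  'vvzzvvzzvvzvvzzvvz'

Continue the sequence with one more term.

zvvzvvzzvvzvvzzvvzzvvzvvzzvvz

From term 3 onward, concatenate the second-to-last term with the last: vv·z = vvz, z·vvz = zvvz, …
The next term joins zvvzvvzzvvz and vvzzvvzzvvzvvzzvvz.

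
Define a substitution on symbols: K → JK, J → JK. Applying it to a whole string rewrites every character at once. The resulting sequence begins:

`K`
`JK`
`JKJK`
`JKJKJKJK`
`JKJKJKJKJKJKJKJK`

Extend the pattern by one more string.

JKJKJKJKJKJKJKJKJKJKJKJKJKJKJKJK

Applying the rule to each of the 16 symbols of JKJKJKJKJKJKJKJK gives the pieces JK JK JK JK JK JK JK JK JK JK JK JK JK JK JK JK, which concatenate to the answer.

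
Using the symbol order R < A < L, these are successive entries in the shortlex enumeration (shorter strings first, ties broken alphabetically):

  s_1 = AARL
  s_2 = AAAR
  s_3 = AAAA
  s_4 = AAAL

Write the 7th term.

Advancing 3 positions from AAAL through AAAL → AALR → AALA reaches term 7.

AALL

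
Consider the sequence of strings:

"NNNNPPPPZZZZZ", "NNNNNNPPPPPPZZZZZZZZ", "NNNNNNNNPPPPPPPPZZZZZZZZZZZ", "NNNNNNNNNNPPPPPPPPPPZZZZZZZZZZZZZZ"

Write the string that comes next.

Each string has the form N^{2n} P^{2n} Z^{3n-1}, where the shown terms are n = 2, 3, 4, 5.
At n = 6 the blocks have lengths 12, 12, 17.

NNNNNNNNNNNNPPPPPPPPPPPPZZZZZZZZZZZZZZZZZ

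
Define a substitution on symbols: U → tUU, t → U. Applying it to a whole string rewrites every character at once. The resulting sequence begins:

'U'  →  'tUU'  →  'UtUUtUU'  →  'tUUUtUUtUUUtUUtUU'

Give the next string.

UtUUtUUtUUUtUUtUUUtUUtUUtUUUtUUtUUUtUUtUU

φ(tUUUtUUtUUUtUUtUU) expands symbol-by-symbol to U tUU tUU tUU U tUU tUU U tUU tUU tUU U tUU tUU U tUU tUU; joining the 17 pieces gives the next term.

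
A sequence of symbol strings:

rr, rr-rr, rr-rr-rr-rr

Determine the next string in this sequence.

s(k+1) = s(k)·-·s(k) — each term doubles the last with '-' between the halves.
Doubling rr-rr-rr-rr with '-' between the halves:

rr-rr-rr-rr-rr-rr-rr-rr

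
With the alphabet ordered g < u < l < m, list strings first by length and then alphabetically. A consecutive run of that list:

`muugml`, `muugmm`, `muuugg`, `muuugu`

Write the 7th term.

Advancing 3 positions from muuugu through muuugu → muuugl → muuugm reaches term 7.

muuuug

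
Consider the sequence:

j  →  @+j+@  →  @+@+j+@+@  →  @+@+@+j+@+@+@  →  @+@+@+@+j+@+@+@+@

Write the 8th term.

Every step adds @+ to the front and +@ to the end of the previous string.
From @+@+@+@+j+@+@+@+@, 3 further steps: @+@+@+@+j+@+@+@+@ → @+@+@+@+@+j+@+@+@+@+@ → @+@+@+@+@+@+j+@+@+@+@+@+@ → (answer).

@+@+@+@+@+@+@+j+@+@+@+@+@+@+@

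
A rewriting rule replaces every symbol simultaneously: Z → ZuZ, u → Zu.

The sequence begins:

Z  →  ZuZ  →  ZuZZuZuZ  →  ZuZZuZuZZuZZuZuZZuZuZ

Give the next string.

Rewriting the 21 symbols of ZuZZuZuZZuZZuZuZZuZuZ one by one yields ZuZ Zu ZuZ ZuZ Zu ZuZ Zu ZuZ ZuZ Zu ZuZ ZuZ Zu ZuZ Zu ZuZ ZuZ Zu ZuZ Zu ZuZ; concatenated:

ZuZZuZuZZuZZuZuZZuZuZZuZZuZuZZuZZuZuZZuZuZZuZZuZuZZuZuZ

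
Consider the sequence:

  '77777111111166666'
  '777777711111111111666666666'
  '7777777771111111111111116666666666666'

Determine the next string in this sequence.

77777777777111111111111111111166666666666666666

The n-th term is 2n+3 7's then 4n+3 1's then 4n+1 6's (n = 1, 2, …).
For the next term, n = 4, so the run lengths are 11, 19, 17.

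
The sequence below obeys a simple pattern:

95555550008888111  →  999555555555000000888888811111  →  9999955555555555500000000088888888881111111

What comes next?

Term n consists of 2n-1 9's, followed by 3n+3 5's, followed by 3n 0's, followed by 3n+1 8's, followed by 2n+1 1's (n = 1, 2, …).
Setting n = 4 gives 7, 15, 12, 13, 9 characters in each block.

99999995555555555555550000000000008888888888888111111111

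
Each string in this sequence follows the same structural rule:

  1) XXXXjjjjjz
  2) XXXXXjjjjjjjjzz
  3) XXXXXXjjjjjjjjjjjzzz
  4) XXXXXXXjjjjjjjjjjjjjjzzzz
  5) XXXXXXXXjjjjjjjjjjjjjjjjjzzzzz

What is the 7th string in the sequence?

XXXXXXXXXXjjjjjjjjjjjjjjjjjjjjjjjzzzzzzz

The n-th term is n+2 X's then 3n-1 j's then n-1 z's, where the shown terms are n = 2, 3, 4, 5, 6.
At n = 8 the blocks have lengths 10, 23, 7.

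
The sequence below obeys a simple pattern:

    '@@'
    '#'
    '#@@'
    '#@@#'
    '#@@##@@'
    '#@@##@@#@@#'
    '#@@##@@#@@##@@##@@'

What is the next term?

#@@##@@#@@##@@##@@#@@##@@#@@#

Each term (from the third on) is the previous term followed by the one before it: term 3 = #·@@ = #@@.
Continuing: #@@##@@#@@##@@##@@ · #@@##@@#@@# gives term 8.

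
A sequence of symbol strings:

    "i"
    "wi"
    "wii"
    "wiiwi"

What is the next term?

From term 3 onward, concatenate the last term with the second-to-last: wi·i = wii, wii·wi = wiiwi, …
The next term joins wiiwi and wii.

wiiwiwii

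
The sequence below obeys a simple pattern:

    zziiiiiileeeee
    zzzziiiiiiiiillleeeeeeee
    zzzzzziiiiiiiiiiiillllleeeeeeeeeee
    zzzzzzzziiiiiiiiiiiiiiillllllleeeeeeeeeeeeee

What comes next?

zzzzzzzzzziiiiiiiiiiiiiiiiiillllllllleeeeeeeeeeeeeeeee

Each string has the form z^{2n} i^{3n+3} l^{2n-1} e^{3n+2} (n = 1, 2, …).
For the next term, n = 5, so the run lengths are 10, 18, 9, 17.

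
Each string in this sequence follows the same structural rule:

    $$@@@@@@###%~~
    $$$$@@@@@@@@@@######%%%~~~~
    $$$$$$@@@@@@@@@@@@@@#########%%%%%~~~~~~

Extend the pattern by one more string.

Reading off run lengths: $ runs 2, 4, 6; @ runs 6, 10, 14; # runs 3, 6, 9; % runs 1, 3, 5; ~ runs 2, 4, 6 — each is linear in n (n = 1, 2, …).
For the next term, n = 4, so the run lengths are 8, 18, 12, 7, 8.

$$$$$$$$@@@@@@@@@@@@@@@@@@############%%%%%%%~~~~~~~~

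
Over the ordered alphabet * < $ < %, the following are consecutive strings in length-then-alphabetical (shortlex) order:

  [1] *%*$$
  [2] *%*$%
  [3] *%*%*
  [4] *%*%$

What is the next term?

*%*%%

Find the rightmost character of *%*%$ below %, bump it to the next letter, and reset everything to its right to *.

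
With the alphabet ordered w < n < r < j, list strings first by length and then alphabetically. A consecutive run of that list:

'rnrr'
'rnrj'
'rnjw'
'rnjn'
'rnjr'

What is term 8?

rrwn

Advancing 3 positions from rnjr through rnjr → rnjj → rrww reaches term 8.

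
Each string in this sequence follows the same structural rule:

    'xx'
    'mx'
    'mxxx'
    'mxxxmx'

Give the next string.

mxxxmxmxxx

This is a Fibonacci-style word recurrence s(k) = s(k−1)·s(k−2): e.g. mx·xx = mxxx.
So term 5 is mxxxmx·mxxx.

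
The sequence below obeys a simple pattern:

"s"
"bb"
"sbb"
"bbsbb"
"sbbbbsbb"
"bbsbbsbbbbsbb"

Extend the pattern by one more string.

sbbbbsbbbbsbbsbbbbsbb

This is a Fibonacci-style word recurrence s(k) = s(k−2)·s(k−1): e.g. s·bb = sbb.
So term 7 is sbbbbsbb·bbsbbsbbbbsbb.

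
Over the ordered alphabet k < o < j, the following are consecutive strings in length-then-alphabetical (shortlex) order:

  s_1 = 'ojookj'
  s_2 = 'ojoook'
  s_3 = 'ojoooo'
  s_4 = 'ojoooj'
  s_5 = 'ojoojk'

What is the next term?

ojoojo

Find the rightmost character of ojoojk below j, bump it to the next letter, and reset everything to its right to k.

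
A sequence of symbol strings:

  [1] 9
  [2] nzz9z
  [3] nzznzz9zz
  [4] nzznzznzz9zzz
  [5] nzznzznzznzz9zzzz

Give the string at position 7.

nzznzznzznzznzznzz9zzzzzz

Every step adds nzz to the front and z to the end of the previous string.
From nzznzznzznzz9zzzz, 2 further steps: nzznzznzznzz9zzzz → nzznzznzznzznzz9zzzzz → (answer).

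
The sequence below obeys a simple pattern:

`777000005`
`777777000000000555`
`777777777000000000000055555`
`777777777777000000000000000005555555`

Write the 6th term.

The n-th term is 3n 7's then 4n+1 0's then 2n-1 5's (n = 1, 2, …).
For term 6, n = 6, so the run lengths are 18, 25, 11.

777777777777777777000000000000000000000000055555555555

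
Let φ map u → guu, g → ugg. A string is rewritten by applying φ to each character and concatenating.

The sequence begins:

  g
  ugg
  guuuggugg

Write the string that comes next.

uggguuguuguuugguggguuuggugg

Apply φ to guuuggugg symbol by symbol: g→ugg, u→guu, u→guu, u→guu, g→ugg, g→ugg, u→guu, g→ugg, g→ugg; joined: ugg guu guu guu ugg ugg guu ugg ugg.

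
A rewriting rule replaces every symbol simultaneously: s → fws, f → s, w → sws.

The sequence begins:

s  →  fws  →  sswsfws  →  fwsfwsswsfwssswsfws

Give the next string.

sswsfwssswsfwsfwsswsfwssswsfwsfwsfwsswsfwssswsfws

φ(fwsfwsswsfwssswsfws) expands symbol-by-symbol to s sws fws s sws fws fws sws fws s sws fws fws fws sws fws s sws fws; joining the 19 pieces gives the next term.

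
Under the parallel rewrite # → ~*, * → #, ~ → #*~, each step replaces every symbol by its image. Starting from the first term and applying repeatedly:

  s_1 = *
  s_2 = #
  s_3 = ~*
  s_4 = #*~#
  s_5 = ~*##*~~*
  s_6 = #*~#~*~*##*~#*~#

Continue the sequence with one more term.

~*##*~~*#*~##*~#~*~*##*~~*##*~~*

φ(#*~#~*~*##*~#*~#) expands symbol-by-symbol to ~* # #*~ ~* #*~ # #*~ # ~* ~* # #*~ ~* # #*~ ~*; joining the 16 pieces gives the next term.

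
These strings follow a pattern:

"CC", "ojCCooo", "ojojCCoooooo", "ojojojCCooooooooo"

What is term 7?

ojojojojojojCCoooooooooooooooooo

Each term wraps the previous one in oj on the left and ooo on the right.
From ojojojCCooooooooo, 3 further steps: ojojojCCooooooooo → ojojojojCCoooooooooooo → ojojojojojCCooooooooooooooo → (answer).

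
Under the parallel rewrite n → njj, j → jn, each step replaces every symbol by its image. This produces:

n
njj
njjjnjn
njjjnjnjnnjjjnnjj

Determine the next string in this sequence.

njjjnjnjnnjjjnnjjjnnjjnjjjnjnjnnjjnjjjnjn

φ(njjjnjnjnnjjjnnjj) expands symbol-by-symbol to njj jn jn jn njj jn njj jn njj njj jn jn jn njj njj jn jn; joining the 17 pieces gives the next term.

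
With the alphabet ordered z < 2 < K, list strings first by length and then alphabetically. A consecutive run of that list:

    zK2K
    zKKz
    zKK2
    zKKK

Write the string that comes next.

Find the rightmost character of zKKK below K, bump it to the next letter, and reset everything to its right to z.

2zzz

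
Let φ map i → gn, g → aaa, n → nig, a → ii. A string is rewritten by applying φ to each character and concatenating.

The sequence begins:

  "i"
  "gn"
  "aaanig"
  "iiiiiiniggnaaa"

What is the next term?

gngngngngngnniggnaaaaaanigiiiiii

Applying the rule to each of the 14 symbols of iiiiiiniggnaaa gives the pieces gn gn gn gn gn gn nig gn aaa aaa nig ii ii ii, which concatenate to the answer.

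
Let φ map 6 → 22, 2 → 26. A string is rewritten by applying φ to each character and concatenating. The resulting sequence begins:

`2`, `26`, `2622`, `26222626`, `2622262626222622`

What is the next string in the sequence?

26222626262226222622262626222626

φ(2622262626222622) expands symbol-by-symbol to 26 22 26 26 26 22 26 22 26 22 26 26 26 22 26 26; joining the 16 pieces gives the next term.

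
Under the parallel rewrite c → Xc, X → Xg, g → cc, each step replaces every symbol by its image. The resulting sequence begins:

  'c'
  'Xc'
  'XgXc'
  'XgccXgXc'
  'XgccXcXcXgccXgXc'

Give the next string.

Rewriting the 16 symbols of XgccXcXcXgccXgXc one by one yields Xg cc Xc Xc Xg Xc Xg Xc Xg cc Xc Xc Xg cc Xg Xc; concatenated:

XgccXcXcXgXcXgXcXgccXcXcXgccXgXc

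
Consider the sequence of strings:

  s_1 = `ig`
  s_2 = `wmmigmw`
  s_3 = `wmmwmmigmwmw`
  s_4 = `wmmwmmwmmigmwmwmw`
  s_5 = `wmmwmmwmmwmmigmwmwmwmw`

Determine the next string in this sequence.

wmmwmmwmmwmmwmmigmwmwmwmwmw

s(k+1) = wmm·s(k)·mw, so each term gains wmm as a prefix and mw as a suffix.
One more step from wmmwmmwmmwmmigmwmwmwmw gives the answer.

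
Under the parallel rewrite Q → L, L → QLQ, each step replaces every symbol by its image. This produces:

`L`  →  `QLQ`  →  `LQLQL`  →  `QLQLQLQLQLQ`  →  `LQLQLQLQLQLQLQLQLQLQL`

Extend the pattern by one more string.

Applying the rule to each of the 21 symbols of LQLQLQLQLQLQLQLQLQLQL gives the pieces QLQ L QLQ L QLQ L QLQ L QLQ L QLQ L QLQ L QLQ L QLQ L QLQ L QLQ, which concatenate to the answer.

QLQLQLQLQLQLQLQLQLQLQLQLQLQLQLQLQLQLQLQLQLQ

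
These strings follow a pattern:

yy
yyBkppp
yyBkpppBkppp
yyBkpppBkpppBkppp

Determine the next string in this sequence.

yyBkpppBkpppBkpppBkppp

The strings grow by a fixed suffix Bkppp each time.
So the next term is yyBkpppBkpppBkppp·Bkppp.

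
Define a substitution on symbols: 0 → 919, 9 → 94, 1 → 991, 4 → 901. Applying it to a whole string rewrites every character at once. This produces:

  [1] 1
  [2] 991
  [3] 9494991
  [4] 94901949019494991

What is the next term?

9490194919991949019491999194901949019494991

Replace each of the 17 characters of 94901949019494991 in place — 94 901 94 919 991 94 901 94 919 991 94 901 94 901 94 94 991 — and concatenate.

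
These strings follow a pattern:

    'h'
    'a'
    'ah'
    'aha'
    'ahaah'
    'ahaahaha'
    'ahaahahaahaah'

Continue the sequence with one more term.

This is a Fibonacci-style word recurrence s(k) = s(k−1)·s(k−2): e.g. a·h = ah.
The next term joins ahaahahaahaah and ahaahaha.

ahaahahaahaahahaahaha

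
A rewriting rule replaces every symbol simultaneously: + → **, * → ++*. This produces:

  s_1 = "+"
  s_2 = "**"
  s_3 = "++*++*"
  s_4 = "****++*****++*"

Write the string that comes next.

φ(****++*****++*) expands symbol-by-symbol to ++* ++* ++* ++* ** ** ++* ++* ++* ++* ++* ** ** ++*; joining the 14 pieces gives the next term.

++*++*++*++*****++*++*++*++*++*****++*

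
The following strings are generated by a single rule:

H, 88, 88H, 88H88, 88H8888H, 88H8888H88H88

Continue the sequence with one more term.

This is a Fibonacci-style word recurrence s(k) = s(k−1)·s(k−2): e.g. 88·H = 88H.
Continuing: 88H8888H88H88 · 88H8888H gives term 7.

88H8888H88H8888H8888H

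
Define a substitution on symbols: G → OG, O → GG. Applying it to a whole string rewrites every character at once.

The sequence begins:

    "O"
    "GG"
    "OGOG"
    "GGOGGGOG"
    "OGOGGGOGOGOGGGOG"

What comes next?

φ(OGOGGGOGOGOGGGOG) expands symbol-by-symbol to GG OG GG OG OG OG GG OG GG OG GG OG OG OG GG OG; joining the 16 pieces gives the next term.

GGOGGGOGOGOGGGOGGGOGGGOGOGOGGGOG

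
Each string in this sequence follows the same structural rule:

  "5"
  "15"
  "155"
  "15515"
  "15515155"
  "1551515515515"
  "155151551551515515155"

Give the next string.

1551515515515155151551551515515515

This is a Fibonacci-style word recurrence s(k) = s(k−1)·s(k−2): e.g. 15·5 = 155.
The next term joins 155151551551515515155 and 1551515515515.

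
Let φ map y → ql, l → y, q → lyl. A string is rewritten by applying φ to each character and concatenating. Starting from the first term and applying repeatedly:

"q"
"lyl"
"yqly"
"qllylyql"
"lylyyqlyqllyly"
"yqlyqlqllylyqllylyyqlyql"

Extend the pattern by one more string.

φ(yqlyqlqllylyqllylyyqlyql) expands symbol-by-symbol to ql lyl y ql lyl y lyl y y ql y ql lyl y y ql y ql ql lyl y ql lyl y; joining the 24 pieces gives the next term.

qllylyqllylylylyyqlyqllylyyqlyqlqllylyqllyly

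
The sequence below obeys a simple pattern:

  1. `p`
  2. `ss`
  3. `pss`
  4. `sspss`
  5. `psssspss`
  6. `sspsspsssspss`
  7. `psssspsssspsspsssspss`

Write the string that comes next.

From term 3 onward, concatenate the second-to-last term with the last: p·ss = pss, ss·pss = sspss, …
The next term joins sspsspsssspss and psssspsssspsspsssspss.

sspsspsssspsspsssspsssspsspsssspss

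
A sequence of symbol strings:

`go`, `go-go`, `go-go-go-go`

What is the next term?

Every step duplicates the string with '-' between the halves.
Doubling go-go-go-go with '-' between the halves:

go-go-go-go-go-go-go-go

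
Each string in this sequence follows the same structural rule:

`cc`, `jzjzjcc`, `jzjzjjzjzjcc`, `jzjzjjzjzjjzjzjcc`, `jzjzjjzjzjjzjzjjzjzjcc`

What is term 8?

Every step adds jzjzj at the front: s(k+1) = jzjzj·s(k).
From jzjzjjzjzjjzjzjjzjzjcc, 3 further steps: jzjzjjzjzjjzjzjjzjzjcc → jzjzjjzjzjjzjzjjzjzjjzjzjcc → jzjzjjzjzjjzjzjjzjzjjzjzjjzjzjcc → (answer).

jzjzjjzjzjjzjzjjzjzjjzjzjjzjzjjzjzjcc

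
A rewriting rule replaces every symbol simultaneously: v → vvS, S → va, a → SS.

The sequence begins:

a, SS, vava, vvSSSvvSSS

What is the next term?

vvSvvSvavavavvSvvSvavava

Apply φ to vvSSSvvSSS symbol by symbol: v→vvS, v→vvS, S→va, S→va, S→va, v→vvS, v→vvS, S→va, S→va, S→va; joined: vvS vvS va va va vvS vvS va va va.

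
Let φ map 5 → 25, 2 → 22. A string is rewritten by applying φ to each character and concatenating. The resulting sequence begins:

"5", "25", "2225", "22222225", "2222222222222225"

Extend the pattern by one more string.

Replace each of the 16 characters of 2222222222222225 in place — 22 22 22 22 22 22 22 22 22 22 22 22 22 22 22 25 — and concatenate.

22222222222222222222222222222225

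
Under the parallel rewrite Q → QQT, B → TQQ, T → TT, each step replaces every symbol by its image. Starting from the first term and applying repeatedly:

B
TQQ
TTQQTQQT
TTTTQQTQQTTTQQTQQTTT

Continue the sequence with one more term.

Applying the rule to each of the 20 symbols of TTTTQQTQQTTTQQTQQTTT gives the pieces TT TT TT TT QQT QQT TT QQT QQT TT TT TT QQT QQT TT QQT QQT TT TT TT, which concatenate to the answer.

TTTTTTTTQQTQQTTTQQTQQTTTTTTTQQTQQTTTQQTQQTTTTTTT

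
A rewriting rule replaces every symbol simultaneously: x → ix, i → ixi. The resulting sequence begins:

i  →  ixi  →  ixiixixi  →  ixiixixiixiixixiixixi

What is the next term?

ixiixixiixiixixiixixiixiixixiixiixixiixixiixiixixiixixi

Applying the rule to each of the 21 symbols of ixiixixiixiixixiixixi gives the pieces ixi ix ixi ixi ix ixi ix ixi ixi ix ixi ixi ix ixi ix ixi ixi ix ixi ix ixi, which concatenate to the answer.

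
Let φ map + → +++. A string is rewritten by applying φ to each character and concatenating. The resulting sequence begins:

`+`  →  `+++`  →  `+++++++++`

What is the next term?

Rewriting each symbol of +++++++++: +→+++, +→+++, +→+++, +→+++, +→+++, +→+++, +→+++, +→+++, +→+++, which concatenates to +++ +++ +++ +++ +++ +++ +++ +++ +++.

+++++++++++++++++++++++++++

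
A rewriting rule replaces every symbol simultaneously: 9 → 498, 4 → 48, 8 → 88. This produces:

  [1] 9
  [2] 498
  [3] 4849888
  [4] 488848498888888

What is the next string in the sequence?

Replace each of the 15 characters of 488848498888888 in place — 48 88 88 88 48 88 48 498 88 88 88 88 88 88 88 — and concatenate.

4888888848884849888888888888888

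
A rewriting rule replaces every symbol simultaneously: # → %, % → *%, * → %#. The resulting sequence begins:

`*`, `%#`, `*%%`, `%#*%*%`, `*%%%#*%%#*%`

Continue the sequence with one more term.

%#*%*%*%%%#*%*%%%#*%

Expanding *%%%#*%%#*%: *→%#, %→*%, %→*%, %→*%, #→%, *→%#, %→*%, %→*%, #→%, *→%#, %→*%. Concatenated: %# *% *% *% % %# *% *% % %# *%.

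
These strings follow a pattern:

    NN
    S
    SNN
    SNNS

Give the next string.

SNNSSNN

This is a Fibonacci-style word recurrence s(k) = s(k−1)·s(k−2): e.g. S·NN = SNN.
The next term joins SNNS and SNN.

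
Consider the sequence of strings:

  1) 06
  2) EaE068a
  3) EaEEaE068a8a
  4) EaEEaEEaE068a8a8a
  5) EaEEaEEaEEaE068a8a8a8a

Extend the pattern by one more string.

Every step adds EaE to the front and 8a to the end of the previous string.
So the next term is EaE·EaEEaEEaEEaE068a8a8a8a·8a.

EaEEaEEaEEaEEaE068a8a8a8a8a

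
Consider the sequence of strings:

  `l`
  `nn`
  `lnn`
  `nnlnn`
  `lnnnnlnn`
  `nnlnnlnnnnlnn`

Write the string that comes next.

lnnnnlnnnnlnnlnnnnlnn

This is a Fibonacci-style word recurrence s(k) = s(k−2)·s(k−1): e.g. l·nn = lnn.
So term 7 is lnnnnlnn·nnlnnlnnnnlnn.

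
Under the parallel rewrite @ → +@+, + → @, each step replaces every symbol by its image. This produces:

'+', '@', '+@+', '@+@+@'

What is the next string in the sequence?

Expanding @+@+@: @→+@+, +→@, @→+@+, +→@, @→+@+. Concatenated: +@+ @ +@+ @ +@+.

+@+@+@+@+@+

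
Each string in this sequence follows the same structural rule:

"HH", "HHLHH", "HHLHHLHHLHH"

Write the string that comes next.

Every step duplicates the string with 'L' between the halves.
One more doubling of HHLHHLHHLHH gives the answer.

HHLHHLHHLHHLHHLHHLHHLHH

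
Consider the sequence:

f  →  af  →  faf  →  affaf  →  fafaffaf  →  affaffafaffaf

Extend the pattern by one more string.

Each term (from the third on) is the two preceding terms concatenated in order: term 3 = f·af = faf.
So term 7 is fafaffaf·affaffafaffaf.

fafaffafaffaffafaffaf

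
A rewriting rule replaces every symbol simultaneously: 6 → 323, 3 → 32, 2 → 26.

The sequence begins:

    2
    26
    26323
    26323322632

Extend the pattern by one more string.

263233226323226263233226

Rewriting each symbol of 26323322632: 2→26, 6→323, 3→32, 2→26, 3→32, 3→32, 2→26, 2→26, 6→323, 3→32, 2→26, which concatenates to 26 323 32 26 32 32 26 26 323 32 26.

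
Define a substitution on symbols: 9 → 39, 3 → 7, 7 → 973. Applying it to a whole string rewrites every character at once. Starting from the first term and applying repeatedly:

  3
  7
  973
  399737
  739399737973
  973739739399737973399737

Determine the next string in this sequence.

Rewriting the 24 symbols of 973739739399737973399737 one by one yields 39 973 7 973 7 39 973 7 39 7 39 39 973 7 973 39 973 7 7 39 39 973 7 973; concatenated:

399737973739973739739399737973399737739399737973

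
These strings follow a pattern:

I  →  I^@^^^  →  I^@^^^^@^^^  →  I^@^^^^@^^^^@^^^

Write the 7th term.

I^@^^^^@^^^^@^^^^@^^^^@^^^^@^^^

Each term is the previous one with ^@^^^ appended.
From I^@^^^^@^^^^@^^^, 3 further steps: I^@^^^^@^^^^@^^^ → I^@^^^^@^^^^@^^^^@^^^ → I^@^^^^@^^^^@^^^^@^^^^@^^^ → (answer).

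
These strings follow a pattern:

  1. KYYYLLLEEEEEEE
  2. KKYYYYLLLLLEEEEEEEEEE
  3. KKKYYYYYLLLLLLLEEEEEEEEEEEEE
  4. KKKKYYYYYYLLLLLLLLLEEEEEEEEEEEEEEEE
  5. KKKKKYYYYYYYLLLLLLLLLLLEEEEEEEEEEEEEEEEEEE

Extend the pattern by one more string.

The n-th term is n-1 K's then n+1 Y's then 2n-1 L's then 3n+1 E's, where the shown terms are n = 2, 3, 4, 5, 6.
For the next term, n = 7, so the run lengths are 6, 8, 13, 22.

KKKKKKYYYYYYYYLLLLLLLLLLLLLEEEEEEEEEEEEEEEEEEEEEE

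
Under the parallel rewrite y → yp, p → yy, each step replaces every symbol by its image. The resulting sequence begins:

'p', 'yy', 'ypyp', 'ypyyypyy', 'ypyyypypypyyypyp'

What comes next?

Rewriting the 16 symbols of ypyyypypypyyypyp one by one yields yp yy yp yp yp yy yp yy yp yy yp yp yp yy yp yy; concatenated:

ypyyypypypyyypyyypyyypypypyyypyy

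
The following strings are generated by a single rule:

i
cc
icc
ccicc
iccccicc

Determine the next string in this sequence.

From term 3 onward, concatenate the second-to-last term with the last: i·cc = icc, cc·icc = ccicc, …
Continuing: ccicc · iccccicc gives term 6.

ccicciccccicc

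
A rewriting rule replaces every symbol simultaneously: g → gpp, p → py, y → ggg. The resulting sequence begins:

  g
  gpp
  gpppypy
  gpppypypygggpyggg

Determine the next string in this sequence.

Rewriting the 17 symbols of gpppypypygggpyggg one by one yields gpp py py py ggg py ggg py ggg gpp gpp gpp py ggg gpp gpp gpp; concatenated:

gpppypypygggpygggpyggggppgppgpppyggggppgppgpp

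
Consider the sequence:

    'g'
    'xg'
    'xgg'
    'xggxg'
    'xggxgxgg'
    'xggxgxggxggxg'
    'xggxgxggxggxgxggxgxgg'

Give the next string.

xggxgxggxggxgxggxgxggxggxgxggxggxg

From term 3 onward, concatenate the last term with the second-to-last: xg·g = xgg, xgg·xg = xggxg, …
Continuing: xggxgxggxggxgxggxgxgg · xggxgxggxggxg gives term 8.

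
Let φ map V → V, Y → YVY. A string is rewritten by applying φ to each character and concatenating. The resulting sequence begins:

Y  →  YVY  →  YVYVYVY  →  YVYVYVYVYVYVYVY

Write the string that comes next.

Applying the rule to each of the 15 symbols of YVYVYVYVYVYVYVY gives the pieces YVY V YVY V YVY V YVY V YVY V YVY V YVY V YVY, which concatenate to the answer.

YVYVYVYVYVYVYVYVYVYVYVYVYVYVYVY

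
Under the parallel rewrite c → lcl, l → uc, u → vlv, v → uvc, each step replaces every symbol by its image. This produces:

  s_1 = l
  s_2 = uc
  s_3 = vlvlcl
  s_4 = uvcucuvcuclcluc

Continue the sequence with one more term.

vlvuvclclvlvlclvlvuvclclvlvlcluclclucvlvlcl

Applying the rule to each of the 15 symbols of uvcucuvcuclcluc gives the pieces vlv uvc lcl vlv lcl vlv uvc lcl vlv lcl uc lcl uc vlv lcl, which concatenate to the answer.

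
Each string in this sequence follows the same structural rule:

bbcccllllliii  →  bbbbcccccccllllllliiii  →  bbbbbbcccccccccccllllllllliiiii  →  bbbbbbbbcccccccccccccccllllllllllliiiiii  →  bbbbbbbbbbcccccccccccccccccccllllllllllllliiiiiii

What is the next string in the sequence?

bbbbbbbbbbbbcccccccccccccccccccccccllllllllllllllliiiiiiii

Term n consists of 2n b's, followed by 4n-1 c's, followed by 2n+3 l's, followed by n+2 i's (n = 1, 2, …).
For the next term, n = 6, so the run lengths are 12, 23, 15, 8.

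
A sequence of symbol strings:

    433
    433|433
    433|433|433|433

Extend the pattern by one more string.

s(k+1) = s(k)·|·s(k) — each term doubles the last with '|' between the halves.
Doubling 433|433|433|433 with '|' between the halves:

433|433|433|433|433|433|433|433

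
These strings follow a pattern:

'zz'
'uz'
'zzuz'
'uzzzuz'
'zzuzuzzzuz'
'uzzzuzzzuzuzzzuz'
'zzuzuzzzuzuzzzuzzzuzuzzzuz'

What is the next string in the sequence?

uzzzuzzzuzuzzzuzzzuzuzzzuzuzzzuzzzuzuzzzuz

This is a Fibonacci-style word recurrence s(k) = s(k−2)·s(k−1): e.g. zz·uz = zzuz.
The next term joins uzzzuzzzuzuzzzuz and zzuzuzzzuzuzzzuzzzuzuzzzuz.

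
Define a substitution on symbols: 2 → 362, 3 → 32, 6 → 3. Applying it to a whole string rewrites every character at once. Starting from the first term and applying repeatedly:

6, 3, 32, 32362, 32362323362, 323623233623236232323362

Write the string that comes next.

32362323362323623232336232362323362323623236232323362

Replace each of the 24 characters of 323623233623236232323362 in place — 32 362 32 3 362 32 362 32 32 3 362 32 362 32 3 362 32 362 32 362 32 32 3 362 — and concatenate.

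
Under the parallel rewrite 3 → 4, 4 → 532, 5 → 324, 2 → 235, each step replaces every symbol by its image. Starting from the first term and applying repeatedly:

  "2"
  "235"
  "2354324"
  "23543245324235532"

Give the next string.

23543245324235532324423553223543243244235

Applying the rule to each of the 17 symbols of 23543245324235532 gives the pieces 235 4 324 532 4 235 532 324 4 235 532 235 4 324 324 4 235, which concatenate to the answer.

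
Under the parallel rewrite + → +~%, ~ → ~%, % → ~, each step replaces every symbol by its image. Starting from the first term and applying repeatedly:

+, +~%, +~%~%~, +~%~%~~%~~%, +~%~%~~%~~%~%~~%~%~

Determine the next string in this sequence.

+~%~%~~%~~%~%~~%~%~~%~~%~%~~%~~%

φ(+~%~%~~%~~%~%~~%~%~) expands symbol-by-symbol to +~% ~% ~ ~% ~ ~% ~% ~ ~% ~% ~ ~% ~ ~% ~% ~ ~% ~ ~%; joining the 19 pieces gives the next term.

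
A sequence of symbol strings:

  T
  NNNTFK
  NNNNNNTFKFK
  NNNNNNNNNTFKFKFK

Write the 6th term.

Each term wraps the previous one in NNN on the left and FK on the right.
From NNNNNNNNNTFKFKFK, 2 further steps: NNNNNNNNNTFKFKFK → NNNNNNNNNNNNTFKFKFKFK → (answer).

NNNNNNNNNNNNNNNTFKFKFKFKFK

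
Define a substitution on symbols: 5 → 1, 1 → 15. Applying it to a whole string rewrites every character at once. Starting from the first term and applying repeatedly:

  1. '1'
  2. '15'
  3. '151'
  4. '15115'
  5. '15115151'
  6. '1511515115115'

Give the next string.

φ(1511515115115) expands symbol-by-symbol to 15 1 15 15 1 15 1 15 15 1 15 15 1; joining the 13 pieces gives the next term.

151151511511515115151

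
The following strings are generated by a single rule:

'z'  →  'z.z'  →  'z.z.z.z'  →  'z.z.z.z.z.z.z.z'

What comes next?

z.z.z.z.z.z.z.z.z.z.z.z.z.z.z.z

s(k+1) = s(k)·.·s(k) — each term doubles the last with '.' between the halves.
One more doubling of z.z.z.z.z.z.z.z gives the answer.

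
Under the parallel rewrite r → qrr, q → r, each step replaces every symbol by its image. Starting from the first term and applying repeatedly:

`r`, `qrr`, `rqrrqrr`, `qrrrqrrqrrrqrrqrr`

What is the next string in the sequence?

φ(qrrrqrrqrrrqrrqrr) expands symbol-by-symbol to r qrr qrr qrr r qrr qrr r qrr qrr qrr r qrr qrr r qrr qrr; joining the 17 pieces gives the next term.

rqrrqrrqrrrqrrqrrrqrrqrrqrrrqrrqrrrqrrqrr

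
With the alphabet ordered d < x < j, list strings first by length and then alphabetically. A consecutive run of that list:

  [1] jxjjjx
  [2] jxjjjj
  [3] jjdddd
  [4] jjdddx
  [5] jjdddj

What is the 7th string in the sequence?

Stepping forward 2 times from jjdddj: jjdddj → jjddxd, then the target.

jjddxx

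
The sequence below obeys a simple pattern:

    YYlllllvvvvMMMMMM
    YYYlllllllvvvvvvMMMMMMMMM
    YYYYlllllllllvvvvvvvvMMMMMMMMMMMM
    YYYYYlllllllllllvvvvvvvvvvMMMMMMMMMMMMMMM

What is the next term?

YYYYYYlllllllllllllvvvvvvvvvvvvMMMMMMMMMMMMMMMMMM

Term n consists of n Y's, followed by 2n+1 l's, followed by 2n v's, followed by 3n M's, where the shown terms are n = 2, 3, 4, 5.
For the next term, n = 6, so the run lengths are 6, 13, 12, 18.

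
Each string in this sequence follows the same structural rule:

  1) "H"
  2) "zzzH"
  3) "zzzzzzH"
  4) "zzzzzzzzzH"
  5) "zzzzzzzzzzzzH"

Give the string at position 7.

Each term is the previous one with zzz prepended.
From zzzzzzzzzzzzH, 2 further steps: zzzzzzzzzzzzH → zzzzzzzzzzzzzzzH → (answer).

zzzzzzzzzzzzzzzzzzH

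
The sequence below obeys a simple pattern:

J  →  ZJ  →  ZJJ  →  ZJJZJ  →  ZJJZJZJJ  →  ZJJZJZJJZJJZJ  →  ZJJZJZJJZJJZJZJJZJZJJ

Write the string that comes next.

From term 3 onward, concatenate the last term with the second-to-last: ZJ·J = ZJJ, ZJJ·ZJ = ZJJZJ, …
The next term joins ZJJZJZJJZJJZJZJJZJZJJ and ZJJZJZJJZJJZJ.

ZJJZJZJJZJJZJZJJZJZJJZJJZJZJJZJJZJ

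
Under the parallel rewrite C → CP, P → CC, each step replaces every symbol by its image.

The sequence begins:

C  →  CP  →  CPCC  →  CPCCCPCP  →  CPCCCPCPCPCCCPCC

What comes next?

φ(CPCCCPCPCPCCCPCC) expands symbol-by-symbol to CP CC CP CP CP CC CP CC CP CC CP CP CP CC CP CP; joining the 16 pieces gives the next term.

CPCCCPCPCPCCCPCCCPCCCPCPCPCCCPCP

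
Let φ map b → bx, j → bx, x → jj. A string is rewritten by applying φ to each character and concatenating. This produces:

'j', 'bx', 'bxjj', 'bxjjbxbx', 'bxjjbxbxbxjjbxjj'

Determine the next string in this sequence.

bxjjbxbxbxjjbxjjbxjjbxbxbxjjbxbx

Applying the rule to each of the 16 symbols of bxjjbxbxbxjjbxjj gives the pieces bx jj bx bx bx jj bx jj bx jj bx bx bx jj bx bx, which concatenate to the answer.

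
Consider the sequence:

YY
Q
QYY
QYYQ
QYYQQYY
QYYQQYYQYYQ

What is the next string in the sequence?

From term 3 onward, concatenate the last term with the second-to-last: Q·YY = QYY, QYY·Q = QYYQ, …
The next term joins QYYQQYYQYYQ and QYYQQYY.

QYYQQYYQYYQQYYQQYY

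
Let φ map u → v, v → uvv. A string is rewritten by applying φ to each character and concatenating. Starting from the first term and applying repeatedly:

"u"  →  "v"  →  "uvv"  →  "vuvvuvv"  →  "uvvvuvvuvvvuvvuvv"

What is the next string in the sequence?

Rewriting the 17 symbols of uvvvuvvuvvvuvvuvv one by one yields v uvv uvv uvv v uvv uvv v uvv uvv uvv v uvv uvv v uvv uvv; concatenated:

vuvvuvvuvvvuvvuvvvuvvuvvuvvvuvvuvvvuvvuvv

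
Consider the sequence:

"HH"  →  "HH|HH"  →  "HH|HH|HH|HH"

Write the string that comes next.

Every step duplicates the string with '|' between the halves.
Doubling HH|HH|HH|HH with '|' between the halves:

HH|HH|HH|HH|HH|HH|HH|HH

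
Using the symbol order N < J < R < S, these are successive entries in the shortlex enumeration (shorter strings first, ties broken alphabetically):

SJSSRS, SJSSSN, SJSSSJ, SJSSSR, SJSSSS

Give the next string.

Find the rightmost character of SJSSSS below S, bump it to the next letter, and reset everything to its right to N.

SRNNNN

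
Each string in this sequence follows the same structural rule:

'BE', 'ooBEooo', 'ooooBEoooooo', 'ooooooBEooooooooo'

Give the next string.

Each term wraps the previous one in oo on the left and ooo on the right.
So the next term is oo·ooooooBEooooooooo·ooo.

ooooooooBEoooooooooooo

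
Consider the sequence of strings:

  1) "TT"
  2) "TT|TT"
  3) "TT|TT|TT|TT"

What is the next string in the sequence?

Every step duplicates the string with '|' between the halves.
One more doubling of TT|TT|TT|TT gives the answer.

TT|TT|TT|TT|TT|TT|TT|TT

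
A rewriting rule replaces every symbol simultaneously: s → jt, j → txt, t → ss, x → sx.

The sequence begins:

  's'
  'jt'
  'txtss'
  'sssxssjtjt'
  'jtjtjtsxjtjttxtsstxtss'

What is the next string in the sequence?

txtsstxtsstxtssjtsxtxtsstxtsssssxssjtjtsssxssjtjt

Applying the rule to each of the 22 symbols of jtjtjtsxjtjttxtsstxtss gives the pieces txt ss txt ss txt ss jt sx txt ss txt ss ss sx ss jt jt ss sx ss jt jt, which concatenate to the answer.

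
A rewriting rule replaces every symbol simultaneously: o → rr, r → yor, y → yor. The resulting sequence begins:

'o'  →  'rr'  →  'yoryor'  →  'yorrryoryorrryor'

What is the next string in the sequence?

yorrryoryoryoryorrryoryorrryoryoryoryorrryor

φ(yorrryoryorrryor) expands symbol-by-symbol to yor rr yor yor yor yor rr yor yor rr yor yor yor yor rr yor; joining the 16 pieces gives the next term.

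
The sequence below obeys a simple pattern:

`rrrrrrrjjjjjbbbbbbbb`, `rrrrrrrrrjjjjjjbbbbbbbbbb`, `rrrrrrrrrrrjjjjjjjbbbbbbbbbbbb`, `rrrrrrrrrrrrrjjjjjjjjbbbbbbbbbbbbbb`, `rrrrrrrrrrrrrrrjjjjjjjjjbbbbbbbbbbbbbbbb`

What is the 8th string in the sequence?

rrrrrrrrrrrrrrrrrrrrrjjjjjjjjjjjjbbbbbbbbbbbbbbbbbbbbbb

The n-th term is 2n+1 r's then n+2 j's then 2n+2 b's, where the shown terms are n = 3, 4, 5, 6, 7.
At n = 10 the blocks have lengths 21, 12, 22.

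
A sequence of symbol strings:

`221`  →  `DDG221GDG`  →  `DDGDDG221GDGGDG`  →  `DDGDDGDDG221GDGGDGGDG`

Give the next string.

Each term wraps the previous one in DDG on the left and GDG on the right.
So the next term is DDG·DDGDDGDDG221GDGGDGGDG·GDG.

DDGDDGDDGDDG221GDGGDGGDGGDG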